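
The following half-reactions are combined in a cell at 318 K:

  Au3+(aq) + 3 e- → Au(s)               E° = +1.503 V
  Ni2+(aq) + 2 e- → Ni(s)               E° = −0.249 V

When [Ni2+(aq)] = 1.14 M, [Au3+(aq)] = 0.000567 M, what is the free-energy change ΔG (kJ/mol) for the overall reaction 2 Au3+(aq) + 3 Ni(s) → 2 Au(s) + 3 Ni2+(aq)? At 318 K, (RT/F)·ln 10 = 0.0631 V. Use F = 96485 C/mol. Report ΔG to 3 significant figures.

−974 kJ/mol

With Au³⁺/Au reduced at the cathode, E°cell = +1.503 − (−0.249) = +1.752 V and n = 6.
The reaction quotient is [Ni2+(aq)]^3 / [Au3+(aq)]^2 = 4.61×10^6; by Nernst, E = +1.752 − (0.0631/6)(6.664) = +1.6819 V.
Finally ΔG = −nFE = −(6)(96485 C/mol)(+1.6819 V) = −974 kJ/mol.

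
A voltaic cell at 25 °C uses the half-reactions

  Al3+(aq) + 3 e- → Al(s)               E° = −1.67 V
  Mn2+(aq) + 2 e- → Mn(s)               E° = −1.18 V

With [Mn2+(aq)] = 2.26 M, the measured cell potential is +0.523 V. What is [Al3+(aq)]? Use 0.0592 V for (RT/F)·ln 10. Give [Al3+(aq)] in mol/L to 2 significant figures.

The Mn²⁺/Mn couple has the larger reduction potential, so it is the cathode: E°cell = −1.18 − (−1.67) = +0.49 V and n = 6.
Since E = E° − (0.0592/n)·log Q, log Q = n(E° − E)/0.0592 = −3.345.
The balanced reaction is 3 Mn2+(aq) + 2 Al(s) → 3 Mn(s) + 2 Al3+(aq), so Q = [Al3+(aq)]^2 / [Mn2+(aq)]^3.
Isolating [Al3+(aq)] in Q = 10^{−3.345} yields log [Al3+(aq)] = −1.141, i.e. 0.072 M.

0.072 M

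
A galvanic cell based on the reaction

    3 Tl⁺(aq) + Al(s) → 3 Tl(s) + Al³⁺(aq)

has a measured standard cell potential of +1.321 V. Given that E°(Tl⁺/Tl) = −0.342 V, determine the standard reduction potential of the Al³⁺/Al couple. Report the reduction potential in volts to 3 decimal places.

−1.663 V

In the reaction as written the Tl⁺/Tl couple is reduced (cathode) and Al³⁺/Al is oxidized (anode), so E°cell = E°(Tl⁺/Tl) − E°(Al³⁺/Al).
E°(Al³⁺/Al) = E°(cathode) − E°cell = −0.342 − (+1.321) = −1.663 V.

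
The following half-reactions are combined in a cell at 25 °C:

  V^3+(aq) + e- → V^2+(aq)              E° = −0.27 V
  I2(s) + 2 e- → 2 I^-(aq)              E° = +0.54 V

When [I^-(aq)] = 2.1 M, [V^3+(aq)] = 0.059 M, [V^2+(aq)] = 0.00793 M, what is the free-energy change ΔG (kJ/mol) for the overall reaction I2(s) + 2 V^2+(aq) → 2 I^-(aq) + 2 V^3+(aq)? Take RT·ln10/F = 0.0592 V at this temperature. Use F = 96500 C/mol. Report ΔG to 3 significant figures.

With I₂/I⁻ reduced at the cathode, E°cell = +0.54 − (−0.27) = +0.81 V and n = 2.
Q = ([I^-(aq)]^2·[V^3+(aq)]^2) / [V^2+(aq)]^2 = 244, so log Q = 2.388 and E = +0.81 − (0.0592/2)(2.388) = +0.7393 V.
Then ΔG = −nFE = −2 × 96500 × +0.7393 J/mol = −143 kJ/mol.

−143 kJ/mol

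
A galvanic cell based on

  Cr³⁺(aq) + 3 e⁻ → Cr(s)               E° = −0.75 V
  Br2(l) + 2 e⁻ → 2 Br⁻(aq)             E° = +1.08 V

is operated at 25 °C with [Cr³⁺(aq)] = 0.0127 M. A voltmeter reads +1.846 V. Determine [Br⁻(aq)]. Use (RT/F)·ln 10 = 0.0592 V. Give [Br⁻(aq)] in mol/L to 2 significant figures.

Br₂/Br⁻ is the cathode (higher E°); E°cell = +1.08 − (−0.75) = +1.83 V with n = 6.
Since E = E° − (0.0592/n)·log Q, log Q = n(E° − E)/0.0592 = −1.622.
Balancing electrons gives 3 Br2(l) + 2 Cr(s) → 6 Br⁻(aq) + 2 Cr³⁺(aq); thus Q = [Br⁻(aq)]^6·[Cr³⁺(aq)]^2.
Isolating [Br⁻(aq)] in Q = 10^{−1.622} yields log [Br⁻(aq)] = 0.362, i.e. 2.3 M.

2.3 M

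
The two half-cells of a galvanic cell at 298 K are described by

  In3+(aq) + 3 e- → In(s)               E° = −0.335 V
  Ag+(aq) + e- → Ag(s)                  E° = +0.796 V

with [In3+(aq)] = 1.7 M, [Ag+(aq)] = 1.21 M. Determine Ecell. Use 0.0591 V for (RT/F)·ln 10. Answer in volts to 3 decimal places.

+1.131 V

Ag⁺/Ag is reduced (cathode, E° = +0.796 V) and In³⁺/In is oxidized (anode).
E°cell = E°cat − E°an = +0.796 − (−0.335) = +1.131 V; n = 3.
For the overall reaction 3 Ag+(aq) + In(s) → 3 Ag(s) + In3+(aq), Q = [In3+(aq)] / [Ag+(aq)]^3 = 0.96, giving log Q = −0.018.
Applying E = E° − (RT ln10/nF)·log Q gives +1.131 − (0.0591/3)(−0.018) = +1.131 V.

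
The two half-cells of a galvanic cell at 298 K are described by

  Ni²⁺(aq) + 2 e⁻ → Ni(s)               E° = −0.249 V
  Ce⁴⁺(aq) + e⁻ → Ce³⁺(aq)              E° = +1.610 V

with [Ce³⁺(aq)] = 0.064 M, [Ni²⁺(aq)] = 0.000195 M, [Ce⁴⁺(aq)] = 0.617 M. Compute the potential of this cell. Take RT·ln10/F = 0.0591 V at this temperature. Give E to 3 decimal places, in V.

Since E°(Ce⁴⁺/Ce³⁺) > E°(Ni²⁺/Ni), Ce⁴⁺/Ce³⁺ serves as the cathode.
The standard potential is +1.610 − (−0.249) = +1.859 V and the balanced reaction transfers n = 2 electrons.
The balanced reaction is 2 Ce⁴⁺(aq) + Ni(s) → 2 Ce³⁺(aq) + Ni²⁺(aq), so Q = ([Ce³⁺(aq)]^2·[Ni²⁺(aq)]) / [Ce⁴⁺(aq)]^2 = 2.1×10^−6 and log Q = −5.678.
By the Nernst equation, E = +1.859 − (0.0591/2)·(−5.678) = +2.027 V.

+2.027 V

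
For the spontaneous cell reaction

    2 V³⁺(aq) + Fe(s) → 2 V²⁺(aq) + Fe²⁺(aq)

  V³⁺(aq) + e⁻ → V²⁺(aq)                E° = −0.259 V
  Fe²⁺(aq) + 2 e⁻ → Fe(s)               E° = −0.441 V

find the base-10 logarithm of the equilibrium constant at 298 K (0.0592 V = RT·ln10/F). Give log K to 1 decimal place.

The V³⁺/V²⁺ couple is reduced (cathode); E°cell = −0.259 − (−0.441) = +0.182 V with n = 2.
At equilibrium E = 0, so log K = nE°cell / 0.0592 = (2)(+0.182) / 0.0592 = 6.1.

log K = 6.1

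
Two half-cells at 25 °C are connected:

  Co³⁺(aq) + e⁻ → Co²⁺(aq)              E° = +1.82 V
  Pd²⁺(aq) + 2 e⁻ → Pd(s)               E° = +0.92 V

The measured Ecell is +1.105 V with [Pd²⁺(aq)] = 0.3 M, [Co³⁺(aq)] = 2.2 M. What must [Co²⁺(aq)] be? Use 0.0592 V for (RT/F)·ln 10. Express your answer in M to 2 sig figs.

0.0014 M

Co³⁺/Co²⁺ is the cathode (higher E°); E°cell = +1.82 − (+0.92) = +0.90 V with n = 2.
From the Nernst equation, log Q = n(E° − E)/0.0592 = 2·(+0.90 − (+1.105))/0.0592 = −6.926.
The balanced reaction is 2 Co³⁺(aq) + Pd(s) → 2 Co²⁺(aq) + Pd²⁺(aq), so Q = ([Co²⁺(aq)]^2·[Pd²⁺(aq)]) / [Co³⁺(aq)]^2.
Substituting the known concentrations and solving, log [Co²⁺(aq)] = −2.859 and [Co²⁺(aq)] = 0.0014 M.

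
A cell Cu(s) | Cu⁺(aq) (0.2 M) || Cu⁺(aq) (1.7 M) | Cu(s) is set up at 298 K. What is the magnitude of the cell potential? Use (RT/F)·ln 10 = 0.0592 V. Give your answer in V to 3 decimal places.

0.055 V

For a concentration cell E°cell = 0, since both electrodes use the same couple.
The compartment with the higher Cu⁺(aq) concentration (1.7 M) acts as the cathode; ions are reduced there and produced at the dilute (0.2 M) anode.
With n = 1, Ecell = −(0.0592/1)·log([dilute]/[conc]) = −(0.0592/1)·log(0.2/1.7) = +0.055 V.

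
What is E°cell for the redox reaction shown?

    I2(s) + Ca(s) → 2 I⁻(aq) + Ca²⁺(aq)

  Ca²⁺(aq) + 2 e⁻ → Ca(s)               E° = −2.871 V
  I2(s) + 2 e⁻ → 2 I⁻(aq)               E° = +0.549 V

I2(s) gains electrons, so the I₂/I⁻ couple is the cathode; the Ca²⁺/Ca couple is the anode.
E°cell = E°(cathode) − E°(anode) = +0.549 − (−2.871) = +3.420 V.
The positive value indicates the reaction is spontaneous as written.

+3.420 V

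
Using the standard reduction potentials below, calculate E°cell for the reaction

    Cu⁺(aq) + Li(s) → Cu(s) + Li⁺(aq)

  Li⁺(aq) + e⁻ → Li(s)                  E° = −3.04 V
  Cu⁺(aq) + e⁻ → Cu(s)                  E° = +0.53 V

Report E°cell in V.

Cu⁺(aq) gains electrons, so the Cu⁺/Cu couple is the cathode; the Li⁺/Li couple is the anode.
E°cell = E°(cathode) − E°(anode) = +0.53 − (−3.04) = +3.57 V.
The positive value indicates the reaction is spontaneous as written.

+3.57 V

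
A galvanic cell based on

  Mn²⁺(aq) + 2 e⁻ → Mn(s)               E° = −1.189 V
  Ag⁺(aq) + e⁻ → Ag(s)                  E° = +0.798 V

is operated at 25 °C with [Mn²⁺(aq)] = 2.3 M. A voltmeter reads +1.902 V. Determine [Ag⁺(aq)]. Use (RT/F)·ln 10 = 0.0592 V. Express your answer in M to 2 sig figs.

0.056 M

The Ag⁺/Ag couple has the larger reduction potential, so it is the cathode: E°cell = +0.798 − (−1.189) = +1.987 V and n = 2.
Since E = E° − (0.0592/n)·log Q, log Q = n(E° − E)/0.0592 = 2.872.
The balanced reaction is 2 Ag⁺(aq) + Mn(s) → 2 Ag(s) + Mn²⁺(aq), so Q = [Mn²⁺(aq)] / [Ag⁺(aq)]^2.
Substituting the known concentrations and solving, log [Ag⁺(aq)] = −1.255 and [Ag⁺(aq)] = 0.056 M.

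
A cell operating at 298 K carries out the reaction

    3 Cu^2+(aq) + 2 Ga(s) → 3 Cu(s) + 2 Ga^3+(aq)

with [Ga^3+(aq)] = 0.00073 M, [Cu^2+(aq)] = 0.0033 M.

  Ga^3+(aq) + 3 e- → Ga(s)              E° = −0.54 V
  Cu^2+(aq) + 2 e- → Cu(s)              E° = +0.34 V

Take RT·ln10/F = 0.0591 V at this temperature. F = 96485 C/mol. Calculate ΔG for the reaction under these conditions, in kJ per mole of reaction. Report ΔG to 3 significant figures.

−503 kJ/mol

The standard cell potential is +0.34 − (−0.54) = +0.88 V, with n = 6 electrons in the balanced equation.
Q = [Ga^3+(aq)]^2 / [Cu^2+(aq)]^3 = 14.8, so log Q = 1.171 and E = +0.88 − (0.0591/6)(1.171) = +0.8685 V.
ΔG = −nFE = −(6)(96485)(+0.8685) J/mol = −503 kJ/mol.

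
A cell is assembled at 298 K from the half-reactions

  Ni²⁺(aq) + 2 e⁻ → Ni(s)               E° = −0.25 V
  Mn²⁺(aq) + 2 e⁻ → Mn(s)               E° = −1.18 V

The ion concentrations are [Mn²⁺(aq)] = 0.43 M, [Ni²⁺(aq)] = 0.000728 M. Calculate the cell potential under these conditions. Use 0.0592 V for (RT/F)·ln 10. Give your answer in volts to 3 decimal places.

The Ni²⁺/Ni couple has the more positive E°, so it is the cathode; Mn²⁺/Mn is the anode.
E°cell = E°cat − E°an = −0.25 − (−1.18) = +0.93 V; n = 2.
Balancing gives Ni²⁺(aq) + Mn(s) → Ni(s) + Mn²⁺(aq); hence Q = [Mn²⁺(aq)] / [Ni²⁺(aq)] = 591 (log Q = 2.771).
Applying E = E° − (RT ln10/nF)·log Q gives +0.93 − (0.0592/2)(2.771) = +0.848 V.

+0.848 V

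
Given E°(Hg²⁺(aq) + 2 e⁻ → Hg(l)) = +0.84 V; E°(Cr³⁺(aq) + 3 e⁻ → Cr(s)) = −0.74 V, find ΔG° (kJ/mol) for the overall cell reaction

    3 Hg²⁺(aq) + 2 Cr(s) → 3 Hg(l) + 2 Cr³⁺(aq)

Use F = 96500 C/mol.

−915 kJ/mol

In the reaction as written Hg²⁺(aq) is reduced, so the Hg²⁺/Hg couple is the cathode and Cr³⁺/Cr is the anode.
E°cell = +0.84 − (−0.74) = +1.58 V; balancing electrons gives n = 6.
ΔG° = −nFE°cell = −(6)(96500)(+1.58) J/mol = −915 kJ/mol.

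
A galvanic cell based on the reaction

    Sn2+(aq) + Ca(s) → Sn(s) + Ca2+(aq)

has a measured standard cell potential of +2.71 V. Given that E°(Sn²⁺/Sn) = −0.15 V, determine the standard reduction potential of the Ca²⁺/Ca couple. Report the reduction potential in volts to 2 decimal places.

−2.86 V

In the reaction as written the Sn²⁺/Sn couple is reduced (cathode) and Ca²⁺/Ca is oxidized (anode), so E°cell = E°(Sn²⁺/Sn) − E°(Ca²⁺/Ca).
E°(Ca²⁺/Ca) = E°(cathode) − E°cell = −0.15 − (+2.71) = −2.86 V.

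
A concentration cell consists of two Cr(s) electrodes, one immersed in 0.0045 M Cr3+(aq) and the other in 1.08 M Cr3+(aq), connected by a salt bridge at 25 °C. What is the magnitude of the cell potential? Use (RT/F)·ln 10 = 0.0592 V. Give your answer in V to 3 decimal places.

For a concentration cell E°cell = 0, since both electrodes use the same couple.
The compartment with the higher Cr3+(aq) concentration (1.08 M) acts as the cathode; ions are reduced there and produced at the dilute (0.0045 M) anode.
With n = 3, Ecell = −(0.0592/3)·log([dilute]/[conc]) = −(0.0592/3)·log(0.0045/1.08) = +0.047 V.

0.047 V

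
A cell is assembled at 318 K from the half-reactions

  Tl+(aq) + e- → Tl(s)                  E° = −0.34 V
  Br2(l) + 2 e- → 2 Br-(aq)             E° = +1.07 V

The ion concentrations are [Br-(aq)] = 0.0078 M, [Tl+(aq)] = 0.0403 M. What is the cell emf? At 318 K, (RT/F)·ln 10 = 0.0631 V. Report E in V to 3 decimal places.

+1.631 V

Since E°(Br₂/Br⁻) > E°(Tl⁺/Tl), Br₂/Br⁻ serves as the cathode.
E°cell = E°cat − E°an = +1.07 − (−0.34) = +1.41 V; n = 2.
For the overall reaction Br2(l) + 2 Tl(s) → 2 Br-(aq) + 2 Tl+(aq), Q = [Br-(aq)]^2·[Tl+(aq)]^2 = 9.88×10^−8, giving log Q = −7.005.
E = E° − (0.0631/n)·log Q = +1.41 − (0.0631/2)(−7.005) = +1.631 V.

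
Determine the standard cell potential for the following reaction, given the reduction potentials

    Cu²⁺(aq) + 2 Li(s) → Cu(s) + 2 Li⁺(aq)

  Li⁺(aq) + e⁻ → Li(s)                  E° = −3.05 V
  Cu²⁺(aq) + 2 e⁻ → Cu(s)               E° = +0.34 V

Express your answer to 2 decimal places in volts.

In the reaction as written, Cu²⁺(aq) is reduced (cathode) and Li⁺(aq) is produced by oxidation at the anode.
E°cell = E°(cathode) − E°(anode) = +0.34 − (−3.05) = +3.39 V.
The positive value indicates the reaction is spontaneous as written.

+3.39 V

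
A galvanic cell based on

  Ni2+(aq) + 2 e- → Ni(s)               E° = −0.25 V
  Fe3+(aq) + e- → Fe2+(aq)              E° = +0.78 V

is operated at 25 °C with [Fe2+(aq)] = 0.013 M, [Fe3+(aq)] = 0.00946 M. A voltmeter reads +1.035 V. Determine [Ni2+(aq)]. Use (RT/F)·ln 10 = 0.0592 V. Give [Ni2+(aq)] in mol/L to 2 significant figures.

0.36 M

With Fe³⁺/Fe²⁺ at the cathode and Ni²⁺/Ni at the anode, E°cell = +0.78 − (−0.25) = +1.03 V (n = 2).
Since E = E° − (0.0592/n)·log Q, log Q = n(E° − E)/0.0592 = −0.169.
Balancing electrons gives 2 Fe3+(aq) + Ni(s) → 2 Fe2+(aq) + Ni2+(aq); thus Q = ([Fe2+(aq)]^2·[Ni2+(aq)]) / [Fe3+(aq)]^2.
Solving for the unknown gives log [Ni2+(aq)] = −0.445, so [Ni2+(aq)] ≈ 0.36 M.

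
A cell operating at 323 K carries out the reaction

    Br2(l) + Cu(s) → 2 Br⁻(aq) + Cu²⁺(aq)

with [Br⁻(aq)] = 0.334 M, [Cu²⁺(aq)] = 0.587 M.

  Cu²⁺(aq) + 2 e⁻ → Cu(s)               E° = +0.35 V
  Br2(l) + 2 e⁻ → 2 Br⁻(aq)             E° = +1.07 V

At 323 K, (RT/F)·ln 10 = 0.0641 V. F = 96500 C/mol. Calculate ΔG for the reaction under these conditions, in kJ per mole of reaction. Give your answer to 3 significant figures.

−146 kJ/mol

The standard cell potential is +1.07 − (+0.35) = +0.72 V, with n = 2 electrons in the balanced equation.
The reaction quotient is [Br⁻(aq)]^2·[Cu²⁺(aq)] = 0.0655; by Nernst, E = +0.72 − (0.0641/2)(−1.184) = +0.7579 V.
Finally ΔG = −nFE = −(2)(96500 C/mol)(+0.7579 V) = −146 kJ/mol.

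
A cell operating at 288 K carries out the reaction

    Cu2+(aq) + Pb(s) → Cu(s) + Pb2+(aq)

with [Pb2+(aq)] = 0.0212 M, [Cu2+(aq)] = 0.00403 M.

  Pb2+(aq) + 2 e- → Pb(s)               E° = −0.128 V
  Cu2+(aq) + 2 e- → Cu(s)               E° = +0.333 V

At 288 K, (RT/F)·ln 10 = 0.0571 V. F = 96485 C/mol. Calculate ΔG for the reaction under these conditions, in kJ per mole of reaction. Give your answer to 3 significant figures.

E°cell = +0.333 − (−0.128) = +0.461 V; the balanced reaction transfers n = 2 electrons.
The reaction quotient is [Pb2+(aq)] / [Cu2+(aq)] = 5.26; by Nernst, E = +0.461 − (0.0571/2)(0.721) = +0.4404 V.
Finally ΔG = −nFE = −(2)(96485 C/mol)(+0.4404 V) = −85.0 kJ/mol.

−85.0 kJ/mol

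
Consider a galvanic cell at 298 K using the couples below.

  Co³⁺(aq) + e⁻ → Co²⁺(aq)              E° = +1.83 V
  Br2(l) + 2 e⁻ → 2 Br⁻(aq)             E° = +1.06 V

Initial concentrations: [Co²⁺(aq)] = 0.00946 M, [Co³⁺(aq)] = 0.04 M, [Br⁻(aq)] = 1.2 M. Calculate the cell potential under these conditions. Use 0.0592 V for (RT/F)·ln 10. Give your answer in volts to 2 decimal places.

Co³⁺/Co²⁺ is reduced (cathode, E° = +1.83 V) and Br₂/Br⁻ is oxidized (anode).
E°cell = E°cat − E°an = +1.83 − (+1.06) = +0.77 V; n = 2.
For the overall reaction 2 Co³⁺(aq) + 2 Br⁻(aq) → 2 Co²⁺(aq) + Br2(l), Q = [Co²⁺(aq)]^2 / ([Co³⁺(aq)]^2·[Br⁻(aq)]^2) = 0.0388, giving log Q = −1.411.
Applying E = E° − (RT ln10/nF)·log Q gives +0.77 − (0.0592/2)(−1.411) = +0.81 V.

+0.81 V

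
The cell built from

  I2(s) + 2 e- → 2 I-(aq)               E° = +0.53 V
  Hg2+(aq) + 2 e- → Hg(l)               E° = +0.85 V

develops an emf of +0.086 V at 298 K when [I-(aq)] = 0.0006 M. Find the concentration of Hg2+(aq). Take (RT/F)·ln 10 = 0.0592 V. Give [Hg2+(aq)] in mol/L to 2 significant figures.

0.035 M

The Hg²⁺/Hg couple has the larger reduction potential, so it is the cathode: E°cell = +0.85 − (+0.53) = +0.32 V and n = 2.
From the Nernst equation, log Q = n(E° − E)/0.0592 = 2·(+0.32 − (+0.086))/0.0592 = 7.905.
The balanced reaction is Hg2+(aq) + 2 I-(aq) → Hg(l) + I2(s), so Q = 1 / ([Hg2+(aq)]·[I-(aq)]^2).
Substituting the known concentrations and solving, log [Hg2+(aq)] = −1.461 and [Hg2+(aq)] = 0.035 M.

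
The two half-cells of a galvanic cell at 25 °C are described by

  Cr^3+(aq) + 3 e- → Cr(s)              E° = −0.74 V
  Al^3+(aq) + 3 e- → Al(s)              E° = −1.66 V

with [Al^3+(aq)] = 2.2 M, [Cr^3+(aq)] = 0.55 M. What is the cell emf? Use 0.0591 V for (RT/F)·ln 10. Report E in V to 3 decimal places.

Cr³⁺/Cr is reduced (cathode, E° = −0.74 V) and Al³⁺/Al is oxidized (anode).
E°cell = E°cat − E°an = −0.74 − (−1.66) = +0.92 V; n = 3.
The balanced reaction is Cr^3+(aq) + Al(s) → Cr(s) + Al^3+(aq), so Q = [Al^3+(aq)] / [Cr^3+(aq)] = 4 and log Q = 0.602.
By the Nernst equation, E = +0.92 − (0.0591/3)·(0.602) = +0.908 V.

+0.908 V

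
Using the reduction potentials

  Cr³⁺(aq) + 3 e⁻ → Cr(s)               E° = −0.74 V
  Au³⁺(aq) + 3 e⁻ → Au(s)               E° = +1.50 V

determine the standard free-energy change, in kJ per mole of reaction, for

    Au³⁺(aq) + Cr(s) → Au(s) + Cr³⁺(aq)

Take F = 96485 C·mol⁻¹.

In the reaction as written Au³⁺(aq) is reduced, so the Au³⁺/Au couple is the cathode and Cr³⁺/Cr is the anode.
E°cell = +1.50 − (−0.74) = +2.24 V; balancing electrons gives n = 3.
ΔG° = −nFE°cell = −(3)(96485)(+2.24) J/mol = −648 kJ/mol.

−648 kJ/mol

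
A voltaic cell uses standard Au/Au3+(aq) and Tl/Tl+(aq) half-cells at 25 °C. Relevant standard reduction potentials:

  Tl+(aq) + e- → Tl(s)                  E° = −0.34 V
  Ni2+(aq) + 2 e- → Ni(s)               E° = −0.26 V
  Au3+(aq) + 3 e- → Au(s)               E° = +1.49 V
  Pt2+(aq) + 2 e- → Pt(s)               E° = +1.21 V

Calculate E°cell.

+1.83 V

Of the two couples in this cell, the one with the more positive reduction potential is reduced at the cathode: here that is Au³⁺/Au (+1.49 V); Tl⁺/Tl (−0.34 V) is the anode.
E°cell = E°(cathode) − E°(anode) = +1.49 − (−0.34) = +1.83 V.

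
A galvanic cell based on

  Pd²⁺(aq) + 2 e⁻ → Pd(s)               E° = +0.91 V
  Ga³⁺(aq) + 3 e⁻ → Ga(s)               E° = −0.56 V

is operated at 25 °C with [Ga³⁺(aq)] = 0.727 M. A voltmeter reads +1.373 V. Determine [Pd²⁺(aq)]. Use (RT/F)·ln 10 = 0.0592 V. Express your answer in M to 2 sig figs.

0.00043 M

Pd²⁺/Pd is the cathode (higher E°); E°cell = +0.91 − (−0.56) = +1.47 V with n = 6.
Rearranging E = E° − (0.0592/n)·log Q gives log Q = 6(+1.47 − (+1.373))/0.0592 = 9.831.
The balanced reaction is 3 Pd²⁺(aq) + 2 Ga(s) → 3 Pd(s) + 2 Ga³⁺(aq), so Q = [Ga³⁺(aq)]^2 / [Pd²⁺(aq)]^3.
Isolating [Pd²⁺(aq)] in Q = 10^{9.831} yields log [Pd²⁺(aq)] = −3.369, i.e. 0.00043 M.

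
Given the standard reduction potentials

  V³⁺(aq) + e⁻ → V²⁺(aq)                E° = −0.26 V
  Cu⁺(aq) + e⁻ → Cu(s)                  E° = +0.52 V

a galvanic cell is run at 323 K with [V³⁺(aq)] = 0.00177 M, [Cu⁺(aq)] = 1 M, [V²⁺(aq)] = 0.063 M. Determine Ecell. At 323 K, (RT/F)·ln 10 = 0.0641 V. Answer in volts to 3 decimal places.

Cu⁺/Cu is reduced (cathode, E° = +0.52 V) and V³⁺/V²⁺ is oxidized (anode).
The standard potential is +0.52 − (−0.26) = +0.78 V and the balanced reaction transfers n = 1 electron.
For the overall reaction Cu⁺(aq) + V²⁺(aq) → Cu(s) + V³⁺(aq), Q = [V³⁺(aq)] / ([Cu⁺(aq)]·[V²⁺(aq)]) = 0.0281, giving log Q = −1.551.
Applying E = E° − (RT ln10/nF)·log Q gives +0.78 − (0.0641/1)(−1.551) = +0.879 V.

+0.879 V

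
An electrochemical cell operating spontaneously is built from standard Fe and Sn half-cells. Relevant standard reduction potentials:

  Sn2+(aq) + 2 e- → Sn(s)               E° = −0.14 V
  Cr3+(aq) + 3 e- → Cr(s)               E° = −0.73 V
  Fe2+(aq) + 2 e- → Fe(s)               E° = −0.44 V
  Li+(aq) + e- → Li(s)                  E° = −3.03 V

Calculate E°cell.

The Sn²⁺/Sn couple has the higher E°, so Sn ion is reduced (cathode) and Fe is oxidized (anode).
E°cell = E°(cathode) − E°(anode) = −0.14 − (−0.44) = +0.30 V.

+0.30 V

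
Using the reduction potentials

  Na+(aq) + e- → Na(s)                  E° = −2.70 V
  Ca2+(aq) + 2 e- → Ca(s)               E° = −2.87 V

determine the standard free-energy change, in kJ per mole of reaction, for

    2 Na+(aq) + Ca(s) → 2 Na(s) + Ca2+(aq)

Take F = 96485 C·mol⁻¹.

In the reaction as written Na+(aq) is reduced, so the Na⁺/Na couple is the cathode and Ca²⁺/Ca is the anode.
E°cell = −2.70 − (−2.87) = +0.17 V; balancing electrons gives n = 2.
ΔG° = −nFE°cell = −(2)(96485)(+0.17) J/mol = −32.8 kJ/mol.

−32.8 kJ/mol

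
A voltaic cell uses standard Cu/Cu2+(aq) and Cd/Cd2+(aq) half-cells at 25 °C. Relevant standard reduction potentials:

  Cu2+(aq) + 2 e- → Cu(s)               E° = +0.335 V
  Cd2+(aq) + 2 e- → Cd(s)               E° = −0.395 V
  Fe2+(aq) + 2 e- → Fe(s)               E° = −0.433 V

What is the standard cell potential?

+0.730 V

The Cu²⁺/Cu couple has the higher E°, so Cu ion is reduced (cathode) and Cd is oxidized (anode).
E°cell = E°(cathode) − E°(anode) = +0.335 − (−0.395) = +0.730 V.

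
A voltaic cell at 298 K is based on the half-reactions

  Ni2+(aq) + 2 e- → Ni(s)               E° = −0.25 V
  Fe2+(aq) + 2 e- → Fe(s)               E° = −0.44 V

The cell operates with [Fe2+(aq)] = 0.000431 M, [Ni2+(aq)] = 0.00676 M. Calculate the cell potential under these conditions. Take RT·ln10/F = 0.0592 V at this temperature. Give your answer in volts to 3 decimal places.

The Ni²⁺/Ni couple has the more positive E°, so it is the cathode; Fe²⁺/Fe is the anode.
E°cell = E°cat − E°an = −0.25 − (−0.44) = +0.19 V; n = 2.
The balanced reaction is Ni2+(aq) + Fe(s) → Ni(s) + Fe2+(aq), so Q = [Fe2+(aq)] / [Ni2+(aq)] = 0.0638 and log Q = −1.195.
Applying E = E° − (RT ln10/nF)·log Q gives +0.19 − (0.0592/2)(−1.195) = +0.225 V.

+0.225 V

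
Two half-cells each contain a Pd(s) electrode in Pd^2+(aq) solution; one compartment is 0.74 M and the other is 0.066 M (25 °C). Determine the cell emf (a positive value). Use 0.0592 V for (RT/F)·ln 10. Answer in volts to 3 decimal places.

0.031 V

For a concentration cell E°cell = 0, since both electrodes use the same couple.
The compartment with the higher Pd^2+(aq) concentration (0.74 M) acts as the cathode; ions are reduced there and produced at the dilute (0.066 M) anode.
With n = 2, Ecell = −(0.0592/2)·log([dilute]/[conc]) = −(0.0592/2)·log(0.066/0.74) = +0.031 V.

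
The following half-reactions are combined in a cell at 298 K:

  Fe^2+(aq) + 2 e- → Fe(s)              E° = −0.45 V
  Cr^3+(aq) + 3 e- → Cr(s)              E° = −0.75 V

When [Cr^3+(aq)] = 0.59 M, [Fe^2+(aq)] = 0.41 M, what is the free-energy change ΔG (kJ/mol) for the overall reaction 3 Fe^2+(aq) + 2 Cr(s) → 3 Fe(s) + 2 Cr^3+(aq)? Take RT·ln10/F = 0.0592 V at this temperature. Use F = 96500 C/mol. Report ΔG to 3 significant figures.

−170 kJ/mol

The standard cell potential is −0.45 − (−0.75) = +0.30 V, with n = 6 electrons in the balanced equation.
The reaction quotient is [Cr^3+(aq)]^2 / [Fe^2+(aq)]^3 = 5.05; by Nernst, E = +0.30 − (0.0592/6)(0.703) = +0.2931 V.
Then ΔG = −nFE = −6 × 96500 × +0.2931 J/mol = −170 kJ/mol.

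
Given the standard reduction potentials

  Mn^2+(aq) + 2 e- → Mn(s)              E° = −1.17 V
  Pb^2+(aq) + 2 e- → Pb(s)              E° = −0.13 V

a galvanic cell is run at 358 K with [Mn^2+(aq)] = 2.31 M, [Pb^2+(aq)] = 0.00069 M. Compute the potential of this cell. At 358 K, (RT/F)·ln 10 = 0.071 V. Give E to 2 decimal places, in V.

+0.91 V

Pb²⁺/Pb is reduced (cathode, E° = −0.13 V) and Mn²⁺/Mn is oxidized (anode).
E°cell = −0.13 − (−1.17) = +1.04 V, with n = 2 electrons transferred.
The balanced reaction is Pb^2+(aq) + Mn(s) → Pb(s) + Mn^2+(aq), so Q = [Mn^2+(aq)] / [Pb^2+(aq)] = 3.35×10^3 and log Q = 3.525.
Applying E = E° − (RT ln10/nF)·log Q gives +1.04 − (0.071/2)(3.525) = +0.91 V.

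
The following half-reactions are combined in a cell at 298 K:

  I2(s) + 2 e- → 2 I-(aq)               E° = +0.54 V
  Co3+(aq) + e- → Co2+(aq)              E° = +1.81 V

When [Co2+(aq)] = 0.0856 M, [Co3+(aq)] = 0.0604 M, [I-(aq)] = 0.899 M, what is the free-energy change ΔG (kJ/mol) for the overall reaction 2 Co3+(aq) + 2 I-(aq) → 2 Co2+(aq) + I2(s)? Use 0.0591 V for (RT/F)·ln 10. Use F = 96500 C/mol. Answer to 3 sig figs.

E°cell = +1.81 − (+0.54) = +1.27 V; the balanced reaction transfers n = 2 electrons.
Q = [Co2+(aq)]^2 / ([Co3+(aq)]^2·[I-(aq)]^2) = 2.49, so log Q = 0.395 and E = +1.27 − (0.0591/2)(0.395) = +1.2583 V.
Finally ΔG = −nFE = −(2)(96500 C/mol)(+1.2583 V) = −243 kJ/mol.

−243 kJ/mol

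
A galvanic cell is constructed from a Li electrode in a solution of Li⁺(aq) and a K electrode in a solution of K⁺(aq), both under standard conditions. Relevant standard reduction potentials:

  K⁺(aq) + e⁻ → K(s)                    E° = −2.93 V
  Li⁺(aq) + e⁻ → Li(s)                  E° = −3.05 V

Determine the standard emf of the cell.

The K⁺/K couple has the higher E°, so K ion is reduced (cathode) and Li is oxidized (anode).
E°cell = E°(cathode) − E°(anode) = −2.93 − (−3.05) = +0.12 V.

+0.12 V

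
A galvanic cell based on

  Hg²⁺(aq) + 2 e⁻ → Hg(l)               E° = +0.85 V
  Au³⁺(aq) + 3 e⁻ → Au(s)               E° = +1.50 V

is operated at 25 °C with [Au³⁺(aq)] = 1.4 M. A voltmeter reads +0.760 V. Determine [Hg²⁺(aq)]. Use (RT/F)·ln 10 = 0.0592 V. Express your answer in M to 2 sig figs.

Au³⁺/Au is the cathode (higher E°); E°cell = +1.50 − (+0.85) = +0.65 V with n = 6.
Rearranging E = E° − (0.0592/n)·log Q gives log Q = 6(+0.65 − (+0.760))/0.0592 = −11.149.
For 2 Au³⁺(aq) + 3 Hg(l) → 2 Au(s) + 3 Hg²⁺(aq), the reaction quotient is Q = [Hg²⁺(aq)]^3 / [Au³⁺(aq)]^2.
Isolating [Hg²⁺(aq)] in Q = 10^{−11.149} yields log [Hg²⁺(aq)] = −3.619, i.e. 0.00024 M.

0.00024 M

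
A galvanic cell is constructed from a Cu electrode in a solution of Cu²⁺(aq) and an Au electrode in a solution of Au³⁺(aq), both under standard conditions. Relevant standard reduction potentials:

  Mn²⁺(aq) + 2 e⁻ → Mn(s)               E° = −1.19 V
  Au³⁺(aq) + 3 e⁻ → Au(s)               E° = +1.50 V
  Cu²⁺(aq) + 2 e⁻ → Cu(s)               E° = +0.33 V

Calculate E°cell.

Of the two couples in this cell, the one with the more positive reduction potential is reduced at the cathode: here that is Au³⁺/Au (+1.50 V); Cu²⁺/Cu (+0.33 V) is the anode.
E°cell = E°(cathode) − E°(anode) = +1.50 − (+0.33) = +1.17 V.

+1.17 V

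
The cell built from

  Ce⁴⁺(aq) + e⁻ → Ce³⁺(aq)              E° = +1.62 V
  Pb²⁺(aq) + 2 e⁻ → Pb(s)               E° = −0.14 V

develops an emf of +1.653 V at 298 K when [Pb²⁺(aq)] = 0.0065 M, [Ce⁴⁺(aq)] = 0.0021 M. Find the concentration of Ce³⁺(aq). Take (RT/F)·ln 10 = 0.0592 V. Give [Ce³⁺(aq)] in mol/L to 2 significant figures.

Ce⁴⁺/Ce³⁺ is the cathode (higher E°); E°cell = +1.62 − (−0.14) = +1.76 V with n = 2.
Rearranging E = E° − (0.0592/n)·log Q gives log Q = 2(+1.76 − (+1.653))/0.0592 = 3.615.
The balanced reaction is 2 Ce⁴⁺(aq) + Pb(s) → 2 Ce³⁺(aq) + Pb²⁺(aq), so Q = ([Ce³⁺(aq)]^2·[Pb²⁺(aq)]) / [Ce⁴⁺(aq)]^2.
Substituting the known concentrations and solving, log [Ce³⁺(aq)] = 0.223 and [Ce³⁺(aq)] = 1.7 M.

1.7 M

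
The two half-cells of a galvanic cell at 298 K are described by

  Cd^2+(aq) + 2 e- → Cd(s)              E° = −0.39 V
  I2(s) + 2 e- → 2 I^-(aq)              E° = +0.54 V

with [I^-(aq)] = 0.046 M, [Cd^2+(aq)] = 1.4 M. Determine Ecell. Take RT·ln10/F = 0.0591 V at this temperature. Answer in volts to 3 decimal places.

+1.005 V

The I₂/I⁻ couple has the more positive E°, so it is the cathode; Cd²⁺/Cd is the anode.
E°cell = +0.54 − (−0.39) = +0.93 V, with n = 2 electrons transferred.
For the overall reaction I2(s) + Cd(s) → 2 I^-(aq) + Cd^2+(aq), Q = [I^-(aq)]^2·[Cd^2+(aq)] = 0.00296, giving log Q = −2.528.
By the Nernst equation, E = +0.93 − (0.0591/2)·(−2.528) = +1.005 V.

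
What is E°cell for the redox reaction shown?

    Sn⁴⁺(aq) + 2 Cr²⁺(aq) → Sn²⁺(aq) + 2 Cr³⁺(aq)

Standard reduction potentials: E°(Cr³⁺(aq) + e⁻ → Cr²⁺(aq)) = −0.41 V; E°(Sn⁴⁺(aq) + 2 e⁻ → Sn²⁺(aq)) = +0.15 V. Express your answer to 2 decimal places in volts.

In the reaction as written, Sn⁴⁺(aq) is reduced (cathode) and Cr³⁺(aq) is produced by oxidation at the anode.
E°cell = E°(cathode) − E°(anode) = +0.15 − (−0.41) = +0.56 V.

+0.56 V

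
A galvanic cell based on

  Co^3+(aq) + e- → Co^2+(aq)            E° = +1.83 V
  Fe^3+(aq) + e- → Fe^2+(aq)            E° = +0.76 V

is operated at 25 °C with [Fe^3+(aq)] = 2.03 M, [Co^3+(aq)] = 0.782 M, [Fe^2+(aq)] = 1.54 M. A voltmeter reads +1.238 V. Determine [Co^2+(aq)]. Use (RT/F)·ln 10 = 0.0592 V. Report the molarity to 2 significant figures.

Co³⁺/Co²⁺ is the cathode (higher E°); E°cell = +1.83 − (+0.76) = +1.07 V with n = 1.
Since E = E° − (0.0592/n)·log Q, log Q = n(E° − E)/0.0592 = −2.838.
For Co^3+(aq) + Fe^2+(aq) → Co^2+(aq) + Fe^3+(aq), the reaction quotient is Q = ([Co^2+(aq)]·[Fe^3+(aq)]) / ([Co^3+(aq)]·[Fe^2+(aq)]).
Isolating [Co^2+(aq)] in Q = 10^{−2.838} yields log [Co^2+(aq)] = −3.065, i.e. 0.00086 M.

0.00086 M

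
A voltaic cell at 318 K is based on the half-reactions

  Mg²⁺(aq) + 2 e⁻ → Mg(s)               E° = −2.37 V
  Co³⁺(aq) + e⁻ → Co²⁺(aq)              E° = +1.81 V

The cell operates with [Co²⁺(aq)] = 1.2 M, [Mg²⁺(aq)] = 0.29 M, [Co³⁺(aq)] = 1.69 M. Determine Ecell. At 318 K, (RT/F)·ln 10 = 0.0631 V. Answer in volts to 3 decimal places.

+4.206 V

Since E°(Co³⁺/Co²⁺) > E°(Mg²⁺/Mg), Co³⁺/Co²⁺ serves as the cathode.
The standard potential is +1.81 − (−2.37) = +4.18 V and the balanced reaction transfers n = 2 electrons.
For the overall reaction 2 Co³⁺(aq) + Mg(s) → 2 Co²⁺(aq) + Mg²⁺(aq), Q = ([Co²⁺(aq)]^2·[Mg²⁺(aq)]) / [Co³⁺(aq)]^2 = 0.146, giving log Q = −0.835.
Applying E = E° − (RT ln10/nF)·log Q gives +4.18 − (0.0631/2)(−0.835) = +4.206 V.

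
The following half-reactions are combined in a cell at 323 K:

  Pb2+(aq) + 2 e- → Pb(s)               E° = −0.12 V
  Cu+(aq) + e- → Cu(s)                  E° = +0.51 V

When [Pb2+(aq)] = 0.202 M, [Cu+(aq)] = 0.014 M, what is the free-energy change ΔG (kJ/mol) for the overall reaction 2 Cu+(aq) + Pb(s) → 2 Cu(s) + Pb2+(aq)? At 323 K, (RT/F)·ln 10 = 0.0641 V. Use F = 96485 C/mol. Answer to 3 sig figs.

−103 kJ/mol

The standard cell potential is +0.51 − (−0.12) = +0.63 V, with n = 2 electrons in the balanced equation.
The reaction quotient is [Pb2+(aq)] / [Cu+(aq)]^2 = 1.03×10^3; by Nernst, E = +0.63 − (0.0641/2)(3.013) = +0.5334 V.
Finally ΔG = −nFE = −(2)(96485 C/mol)(+0.5334 V) = −103 kJ/mol.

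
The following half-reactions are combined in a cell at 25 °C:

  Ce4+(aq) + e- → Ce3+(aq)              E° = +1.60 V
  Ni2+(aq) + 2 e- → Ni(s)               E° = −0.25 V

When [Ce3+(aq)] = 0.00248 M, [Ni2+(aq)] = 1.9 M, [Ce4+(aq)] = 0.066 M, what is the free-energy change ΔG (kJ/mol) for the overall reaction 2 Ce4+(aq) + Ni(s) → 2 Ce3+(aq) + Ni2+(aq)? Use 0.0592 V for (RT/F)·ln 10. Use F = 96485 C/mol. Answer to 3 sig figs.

−372 kJ/mol

The standard cell potential is +1.60 − (−0.25) = +1.85 V, with n = 2 electrons in the balanced equation.
Here Q = ([Ce3+(aq)]^2·[Ni2+(aq)]) / [Ce4+(aq)]^2 = 0.00268 (log Q = −2.571), giving E = +1.85 − (0.0592/2)·(−2.571) = +1.9261 V.
Then ΔG = −nFE = −2 × 96485 × +1.9261 J/mol = −372 kJ/mol.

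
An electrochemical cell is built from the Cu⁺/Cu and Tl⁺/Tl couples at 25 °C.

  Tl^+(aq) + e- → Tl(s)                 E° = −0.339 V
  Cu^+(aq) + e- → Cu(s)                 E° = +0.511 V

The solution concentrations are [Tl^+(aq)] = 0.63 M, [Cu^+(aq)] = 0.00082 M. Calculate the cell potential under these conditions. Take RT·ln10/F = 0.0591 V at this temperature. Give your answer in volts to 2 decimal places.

+0.68 V

Cu⁺/Cu is reduced (cathode, E° = +0.511 V) and Tl⁺/Tl is oxidized (anode).
The standard potential is +0.511 − (−0.339) = +0.850 V and the balanced reaction transfers n = 1 electron.
Balancing gives Cu^+(aq) + Tl(s) → Cu(s) + Tl^+(aq); hence Q = [Tl^+(aq)] / [Cu^+(aq)] = 768 (log Q = 2.886).
By the Nernst equation, E = +0.850 − (0.0591/1)·(2.886) = +0.68 V.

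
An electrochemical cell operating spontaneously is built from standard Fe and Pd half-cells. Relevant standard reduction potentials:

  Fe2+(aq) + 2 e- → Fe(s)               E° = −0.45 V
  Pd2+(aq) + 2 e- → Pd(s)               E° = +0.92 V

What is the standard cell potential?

Of the two couples in this cell, the one with the more positive reduction potential is reduced at the cathode: here that is Pd²⁺/Pd (+0.92 V); Fe²⁺/Fe (−0.45 V) is the anode.
E°cell = E°(cathode) − E°(anode) = +0.92 − (−0.45) = +1.37 V.

+1.37 V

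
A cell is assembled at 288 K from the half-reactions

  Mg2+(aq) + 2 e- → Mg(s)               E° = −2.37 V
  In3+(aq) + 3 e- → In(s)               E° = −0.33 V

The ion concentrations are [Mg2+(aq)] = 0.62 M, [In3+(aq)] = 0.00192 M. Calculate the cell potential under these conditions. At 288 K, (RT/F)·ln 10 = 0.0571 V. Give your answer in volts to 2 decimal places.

Since E°(In³⁺/In) > E°(Mg²⁺/Mg), In³⁺/In serves as the cathode.
E°cell = E°cat − E°an = −0.33 − (−2.37) = +2.04 V; n = 6.
Balancing gives 2 In3+(aq) + 3 Mg(s) → 2 In(s) + 3 Mg2+(aq); hence Q = [Mg2+(aq)]^3 / [In3+(aq)]^2 = 6.47×10^4 (log Q = 4.811).
Applying E = E° − (RT ln10/nF)·log Q gives +2.04 − (0.0571/6)(4.811) = +1.99 V.

+1.99 V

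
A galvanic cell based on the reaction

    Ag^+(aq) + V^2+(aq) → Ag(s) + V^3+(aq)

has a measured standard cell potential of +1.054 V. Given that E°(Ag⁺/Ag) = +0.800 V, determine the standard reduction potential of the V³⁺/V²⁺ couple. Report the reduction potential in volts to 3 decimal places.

−0.254 V

In the reaction as written the Ag⁺/Ag couple is reduced (cathode) and V³⁺/V²⁺ is oxidized (anode), so E°cell = E°(Ag⁺/Ag) − E°(V³⁺/V²⁺).
E°(V³⁺/V²⁺) = E°(cathode) − E°cell = +0.800 − (+1.054) = −0.254 V.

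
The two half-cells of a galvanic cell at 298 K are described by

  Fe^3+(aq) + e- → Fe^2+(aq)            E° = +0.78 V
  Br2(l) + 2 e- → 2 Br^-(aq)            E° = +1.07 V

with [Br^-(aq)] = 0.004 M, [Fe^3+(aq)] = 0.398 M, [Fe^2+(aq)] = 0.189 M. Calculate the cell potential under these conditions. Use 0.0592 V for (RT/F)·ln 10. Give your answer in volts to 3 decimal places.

+0.413 V

Since E°(Br₂/Br⁻) > E°(Fe³⁺/Fe²⁺), Br₂/Br⁻ serves as the cathode.
The standard potential is +1.07 − (+0.78) = +0.29 V and the balanced reaction transfers n = 2 electrons.
Balancing gives Br2(l) + 2 Fe^2+(aq) → 2 Br^-(aq) + 2 Fe^3+(aq); hence Q = ([Br^-(aq)]^2·[Fe^3+(aq)]^2) / [Fe^2+(aq)]^2 = 7.1×10^−5 (log Q = −4.149).
E = E° − (0.0592/n)·log Q = +0.29 − (0.0592/2)(−4.149) = +0.413 V.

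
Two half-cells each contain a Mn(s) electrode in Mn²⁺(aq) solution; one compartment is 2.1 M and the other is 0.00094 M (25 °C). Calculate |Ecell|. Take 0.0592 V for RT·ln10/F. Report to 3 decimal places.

For a concentration cell E°cell = 0, since both electrodes use the same couple.
The compartment with the higher Mn²⁺(aq) concentration (2.1 M) acts as the cathode; ions are reduced there and produced at the dilute (0.00094 M) anode.
With n = 2, Ecell = −(0.0592/2)·log([dilute]/[conc]) = −(0.0592/2)·log(0.00094/2.1) = +0.099 V.

0.099 V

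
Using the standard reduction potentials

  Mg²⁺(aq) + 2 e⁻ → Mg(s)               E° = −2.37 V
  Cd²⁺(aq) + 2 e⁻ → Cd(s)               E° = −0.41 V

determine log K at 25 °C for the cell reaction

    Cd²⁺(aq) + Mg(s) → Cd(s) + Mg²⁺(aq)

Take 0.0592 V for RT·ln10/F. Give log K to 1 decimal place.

The Cd²⁺/Cd couple is reduced (cathode); E°cell = −0.41 − (−2.37) = +1.96 V with n = 2.
At equilibrium E = 0, so log K = nE°cell / 0.0592 = (2)(+1.96) / 0.0592 = 66.2.

log K = 66.2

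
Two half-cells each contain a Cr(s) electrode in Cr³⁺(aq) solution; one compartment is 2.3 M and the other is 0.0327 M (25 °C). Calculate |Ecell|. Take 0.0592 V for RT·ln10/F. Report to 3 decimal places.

0.036 V

For a concentration cell E°cell = 0, since both electrodes use the same couple.
The compartment with the higher Cr³⁺(aq) concentration (2.3 M) acts as the cathode; ions are reduced there and produced at the dilute (0.0327 M) anode.
With n = 3, Ecell = −(0.0592/3)·log([dilute]/[conc]) = −(0.0592/3)·log(0.0327/2.3) = +0.036 V.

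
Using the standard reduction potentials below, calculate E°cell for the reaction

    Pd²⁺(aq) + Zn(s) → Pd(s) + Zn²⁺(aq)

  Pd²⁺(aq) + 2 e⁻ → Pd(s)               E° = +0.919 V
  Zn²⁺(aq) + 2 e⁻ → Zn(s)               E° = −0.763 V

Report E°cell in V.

+1.682 V

In the reaction as written, Pd²⁺(aq) is reduced (cathode) and Zn²⁺(aq) is produced by oxidation at the anode.
E°cell = E°(cathode) − E°(anode) = +0.919 − (−0.763) = +1.682 V.
The positive value indicates the reaction is spontaneous as written.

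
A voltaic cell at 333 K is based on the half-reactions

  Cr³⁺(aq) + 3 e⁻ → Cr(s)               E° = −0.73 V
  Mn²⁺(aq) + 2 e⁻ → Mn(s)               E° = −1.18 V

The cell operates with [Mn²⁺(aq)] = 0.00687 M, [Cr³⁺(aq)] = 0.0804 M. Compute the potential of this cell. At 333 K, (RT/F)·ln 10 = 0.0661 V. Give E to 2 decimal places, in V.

+0.50 V

The Cr³⁺/Cr couple has the more positive E°, so it is the cathode; Mn²⁺/Mn is the anode.
E°cell = E°cat − E°an = −0.73 − (−1.18) = +0.45 V; n = 6.
For the overall reaction 2 Cr³⁺(aq) + 3 Mn(s) → 2 Cr(s) + 3 Mn²⁺(aq), Q = [Mn²⁺(aq)]^3 / [Cr³⁺(aq)]^2 = 5.02×10^−5, giving log Q = −4.300.
Applying E = E° − (RT ln10/nF)·log Q gives +0.45 − (0.0661/6)(−4.300) = +0.50 V.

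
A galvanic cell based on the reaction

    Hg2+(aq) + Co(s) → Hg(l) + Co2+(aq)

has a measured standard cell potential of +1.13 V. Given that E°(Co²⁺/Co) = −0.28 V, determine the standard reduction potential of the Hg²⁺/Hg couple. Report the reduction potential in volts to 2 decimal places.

In the reaction as written the Hg²⁺/Hg couple is reduced (cathode) and Co²⁺/Co is oxidized (anode), so E°cell = E°(Hg²⁺/Hg) − E°(Co²⁺/Co).
E°(Hg²⁺/Hg) = E°cell + E°(anode) = +1.13 + (−0.28) = +0.85 V.

+0.85 V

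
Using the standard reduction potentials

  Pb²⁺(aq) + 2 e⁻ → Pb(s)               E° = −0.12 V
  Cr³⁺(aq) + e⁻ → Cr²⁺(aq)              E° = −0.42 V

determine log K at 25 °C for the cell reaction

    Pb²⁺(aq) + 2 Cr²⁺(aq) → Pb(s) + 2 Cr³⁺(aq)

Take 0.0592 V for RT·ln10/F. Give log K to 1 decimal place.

log K = 10.1

The Pb²⁺/Pb couple is reduced (cathode); E°cell = −0.12 − (−0.42) = +0.30 V with n = 2.
At equilibrium E = 0, so log K = nE°cell / 0.0592 = (2)(+0.30) / 0.0592 = 10.1.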